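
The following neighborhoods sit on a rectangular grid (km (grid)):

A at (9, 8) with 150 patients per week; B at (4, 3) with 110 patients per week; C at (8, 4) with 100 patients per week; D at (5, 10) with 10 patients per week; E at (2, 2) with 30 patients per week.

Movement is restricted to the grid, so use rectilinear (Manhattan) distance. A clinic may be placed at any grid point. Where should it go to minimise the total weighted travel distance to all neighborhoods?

(8, 4)

Manhattan distance separates: Σwᵢ(|x−xᵢ|+|y−yᵢ|) = Σwᵢ|x−xᵢ| + Σwᵢ|y−yᵢ|, so x and y are optimised independently as 1-D weighted medians.
Total weight W = 400; half = 200.
x-coordinate, sorted with cumulative weight:
  x=2 (E, w=30) cum 30
  x=4 (B, w=110) cum 140
  x=5 (D, w=10) cum 150
  x=8 (C, w=100) cum 250  ← median
  x=9 (A, w=150) cum 400
⇒ x* = 8
y-coordinate, sorted with cumulative weight:
  y=2 (E, w=30) cum 30
  y=3 (B, w=110) cum 140
  y=4 (C, w=100) cum 240  ← median
  y=8 (A, w=150) cum 390
  y=10 (D, w=10) cum 400
⇒ y* = 4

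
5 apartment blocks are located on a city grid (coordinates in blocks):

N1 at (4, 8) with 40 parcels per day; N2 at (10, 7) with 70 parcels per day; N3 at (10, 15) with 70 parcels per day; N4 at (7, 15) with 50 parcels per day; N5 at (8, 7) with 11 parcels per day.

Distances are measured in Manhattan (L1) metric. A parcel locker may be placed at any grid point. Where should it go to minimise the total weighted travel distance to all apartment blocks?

(10, 8)

Manhattan distance separates: Σwᵢ(|x−xᵢ|+|y−yᵢ|) = Σwᵢ|x−xᵢ| + Σwᵢ|y−yᵢ|, so x and y are optimised independently as 1-D weighted medians.
Total weight W = 241; half = 120.5.
x-coordinate, sorted with cumulative weight:
  x=4 (N1, w=40) cum 40
  x=7 (N4, w=50) cum 90
  x=8 (N5, w=11) cum 101
  x=10 (N2, w=70) cum 171  ← median
  x=10 (N3, w=70) cum 241
⇒ x* = 10
y-coordinate, sorted with cumulative weight:
  y=7 (N2, w=70) cum 70
  y=7 (N5, w=11) cum 81
  y=8 (N1, w=40) cum 121  ← median
  y=15 (N3, w=70) cum 191
  y=15 (N4, w=50) cum 241
⇒ y* = 8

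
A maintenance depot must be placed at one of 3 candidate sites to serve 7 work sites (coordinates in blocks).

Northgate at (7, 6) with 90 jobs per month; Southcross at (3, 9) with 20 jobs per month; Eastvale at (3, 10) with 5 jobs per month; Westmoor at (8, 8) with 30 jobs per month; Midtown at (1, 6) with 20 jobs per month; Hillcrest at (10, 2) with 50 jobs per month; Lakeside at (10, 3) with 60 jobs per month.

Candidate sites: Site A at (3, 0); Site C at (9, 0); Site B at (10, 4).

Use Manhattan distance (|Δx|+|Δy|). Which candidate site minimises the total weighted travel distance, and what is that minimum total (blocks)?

Site B, total 1315 blocks

Total weighted distance at each candidate:
  Site A (3, 0): total = 2730
  Site C (9, 0): total = 2040
  Site B (10, 4): total = 1315
Minimum is at Site B with total 1315 blocks.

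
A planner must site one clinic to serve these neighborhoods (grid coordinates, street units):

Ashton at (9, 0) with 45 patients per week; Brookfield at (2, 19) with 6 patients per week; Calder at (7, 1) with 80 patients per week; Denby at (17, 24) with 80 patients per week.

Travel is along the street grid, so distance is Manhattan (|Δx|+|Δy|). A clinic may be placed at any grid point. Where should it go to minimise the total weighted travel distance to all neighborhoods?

Manhattan distance separates: Σwᵢ(|x−xᵢ|+|y−yᵢ|) = Σwᵢ|x−xᵢ| + Σwᵢ|y−yᵢ|, so x and y are optimised independently as 1-D weighted medians.
Total weight W = 211; half = 105.5.
x-coordinate, sorted with cumulative weight:
  x=2 (Brookfield, w=6) cum 6
  x=7 (Calder, w=80) cum 86
  x=9 (Ashton, w=45) cum 131  ← median
  x=17 (Denby, w=80) cum 211
⇒ x* = 9
y-coordinate, sorted with cumulative weight:
  y=0 (Ashton, w=45) cum 45
  y=1 (Calder, w=80) cum 125  ← median
  y=19 (Brookfield, w=6) cum 131
  y=24 (Denby, w=80) cum 211
⇒ y* = 1

(9, 1)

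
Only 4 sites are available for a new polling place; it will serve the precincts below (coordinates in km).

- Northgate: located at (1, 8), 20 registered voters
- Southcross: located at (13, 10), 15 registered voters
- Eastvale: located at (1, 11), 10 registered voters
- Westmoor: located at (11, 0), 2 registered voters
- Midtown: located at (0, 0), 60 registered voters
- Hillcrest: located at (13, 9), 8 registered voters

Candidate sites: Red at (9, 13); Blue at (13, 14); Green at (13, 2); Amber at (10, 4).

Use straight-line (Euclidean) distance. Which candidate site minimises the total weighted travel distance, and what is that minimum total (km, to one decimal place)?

Amber, total 1112.7 km

Total weighted distance at each candidate:
  Red (9, 13): total = 1366.4
  Blue (13, 14): total = 1666.6
  Green (13, 2): total = 1389.2
  Amber (10, 4): total = 1112.7
Minimum is at Amber with total 1112.7 km.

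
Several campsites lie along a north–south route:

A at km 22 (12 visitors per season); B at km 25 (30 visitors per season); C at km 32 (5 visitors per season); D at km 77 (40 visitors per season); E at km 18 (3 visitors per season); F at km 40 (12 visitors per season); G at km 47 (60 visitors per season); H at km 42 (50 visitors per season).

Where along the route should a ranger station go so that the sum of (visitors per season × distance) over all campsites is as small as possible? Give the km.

For a sum of weighted absolute distances on a line, the optimum is the weighted median (not the mean). Total weight W = 212; half-weight = 106.
Sort by position and accumulate weight:
  km 18 (E, w=3) → cum 3
  km 22 (A, w=12) → cum 15
  km 25 (B, w=30) → cum 45
  km 32 (C, w=5) → cum 50
  km 40 (F, w=12) → cum 62
  km 42 (H, w=50) → cum 112  ≥ 106 → median here
  km 47 (G, w=60) → cum 172
  km 77 (D, w=40) → cum 212
Optimal location: km 42.

x = 42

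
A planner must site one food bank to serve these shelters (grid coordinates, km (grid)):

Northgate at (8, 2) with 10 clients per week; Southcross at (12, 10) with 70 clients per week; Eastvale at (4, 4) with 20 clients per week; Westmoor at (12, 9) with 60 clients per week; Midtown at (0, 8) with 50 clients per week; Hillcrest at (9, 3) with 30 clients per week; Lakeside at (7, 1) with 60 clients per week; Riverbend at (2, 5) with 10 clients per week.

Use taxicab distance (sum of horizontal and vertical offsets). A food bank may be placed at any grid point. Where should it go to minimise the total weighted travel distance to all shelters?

(9, 8)

Manhattan distance separates: Σwᵢ(|x−xᵢ|+|y−yᵢ|) = Σwᵢ|x−xᵢ| + Σwᵢ|y−yᵢ|, so x and y are optimised independently as 1-D weighted medians.
Total weight W = 310; half = 155.
x-coordinate, sorted with cumulative weight:
  x=0 (Midtown, w=50) cum 50
  x=2 (Riverbend, w=10) cum 60
  x=4 (Eastvale, w=20) cum 80
  x=7 (Lakeside, w=60) cum 140
  x=8 (Northgate, w=10) cum 150
  x=9 (Hillcrest, w=30) cum 180  ← median
  x=12 (Southcross, w=70) cum 250
  x=12 (Westmoor, w=60) cum 310
⇒ x* = 9
y-coordinate, sorted with cumulative weight:
  y=1 (Lakeside, w=60) cum 60
  y=2 (Northgate, w=10) cum 70
  y=3 (Hillcrest, w=30) cum 100
  y=4 (Eastvale, w=20) cum 120
  y=5 (Riverbend, w=10) cum 130
  y=8 (Midtown, w=50) cum 180  ← median
  y=9 (Westmoor, w=60) cum 240
  y=10 (Southcross, w=70) cum 310
⇒ y* = 8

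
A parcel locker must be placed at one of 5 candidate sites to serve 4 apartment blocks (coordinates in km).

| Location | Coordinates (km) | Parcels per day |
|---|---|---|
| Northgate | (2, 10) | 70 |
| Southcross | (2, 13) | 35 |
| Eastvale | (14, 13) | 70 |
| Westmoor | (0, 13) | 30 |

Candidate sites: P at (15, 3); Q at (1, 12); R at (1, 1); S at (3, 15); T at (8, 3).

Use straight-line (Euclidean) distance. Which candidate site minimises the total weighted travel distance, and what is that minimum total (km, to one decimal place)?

Total weighted distance at each candidate:
  P (15, 3): total = 2851.9
  Q (1, 12): total = 1161.1
  R (1, 1): total = 2655.0
  S (3, 15): total = 1326.0
  T (8, 3): total = 2254.1
Minimum is at Q with total 1161.1 km.

Q, total 1161.1 km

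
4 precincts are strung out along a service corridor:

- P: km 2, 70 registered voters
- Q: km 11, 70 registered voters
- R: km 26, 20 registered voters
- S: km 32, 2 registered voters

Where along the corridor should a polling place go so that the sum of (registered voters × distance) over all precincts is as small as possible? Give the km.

For a sum of weighted absolute distances on a line, the optimum is the weighted median (not the mean). Total weight W = 162; half-weight = 81.
Sort by position and accumulate weight:
  km 2 (P, w=70) → cum 70
  km 11 (Q, w=70) → cum 140  ≥ 81 → median here
  km 26 (R, w=20) → cum 160
  km 32 (S, w=2) → cum 162
Optimal location: km 11.

x = 11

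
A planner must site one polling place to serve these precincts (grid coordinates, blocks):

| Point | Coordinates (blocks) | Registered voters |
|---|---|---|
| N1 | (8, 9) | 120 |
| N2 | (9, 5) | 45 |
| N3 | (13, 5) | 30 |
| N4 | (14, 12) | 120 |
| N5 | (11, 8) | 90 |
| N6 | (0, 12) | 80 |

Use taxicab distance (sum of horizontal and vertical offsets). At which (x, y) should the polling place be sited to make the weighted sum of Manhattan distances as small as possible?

Manhattan distance separates: Σwᵢ(|x−xᵢ|+|y−yᵢ|) = Σwᵢ|x−xᵢ| + Σwᵢ|y−yᵢ|, so x and y are optimised independently as 1-D weighted medians.
Total weight W = 485; half = 242.5.
x-coordinate, sorted with cumulative weight:
  x=0 (N6, w=80) cum 80
  x=8 (N1, w=120) cum 200
  x=9 (N2, w=45) cum 245  ← median
  x=11 (N5, w=90) cum 335
  x=13 (N3, w=30) cum 365
  x=14 (N4, w=120) cum 485
⇒ x* = 9
y-coordinate, sorted with cumulative weight:
  y=5 (N2, w=45) cum 45
  y=5 (N3, w=30) cum 75
  y=8 (N5, w=90) cum 165
  y=9 (N1, w=120) cum 285  ← median
  y=12 (N4, w=120) cum 405
  y=12 (N6, w=80) cum 485
⇒ y* = 9

(9, 9)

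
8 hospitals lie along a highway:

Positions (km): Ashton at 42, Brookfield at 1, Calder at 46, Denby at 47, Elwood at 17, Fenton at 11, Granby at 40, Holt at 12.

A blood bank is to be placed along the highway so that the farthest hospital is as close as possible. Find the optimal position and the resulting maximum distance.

location 24, max distance 23

The 1-center on a line is the midpoint of the two extreme points: leftmost at 1, rightmost at 47.
Optimal location = (1 + 47)/2 = 24; maximum distance = (47 − 1)/2 = 23.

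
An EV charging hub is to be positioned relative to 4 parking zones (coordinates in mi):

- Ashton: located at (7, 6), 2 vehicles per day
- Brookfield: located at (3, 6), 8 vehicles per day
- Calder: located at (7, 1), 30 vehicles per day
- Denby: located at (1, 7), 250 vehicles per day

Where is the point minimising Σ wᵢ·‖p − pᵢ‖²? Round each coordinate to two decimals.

The minimiser of Σwᵢ‖p−pᵢ‖² is the weighted centroid p* = (Σwᵢpᵢ)/(Σwᵢ).
Σwᵢ = 290.
Σwᵢxᵢ = 2·7 + 8·3 + 30·7 + 250·1 = 498.
Σwᵢyᵢ = 2·6 + 8·6 + 30·1 + 250·7 = 1840.
x* = 498/290 = 1.72, y* = 1840/290 = 6.34.

(1.72, 6.34)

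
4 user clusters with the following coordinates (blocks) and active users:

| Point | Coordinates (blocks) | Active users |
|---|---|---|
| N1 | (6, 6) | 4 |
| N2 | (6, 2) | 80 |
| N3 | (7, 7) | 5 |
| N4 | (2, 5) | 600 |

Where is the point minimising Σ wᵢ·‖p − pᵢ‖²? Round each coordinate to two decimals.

The minimiser of Σwᵢ‖p−pᵢ‖² is the weighted centroid p* = (Σwᵢpᵢ)/(Σwᵢ).
Σwᵢ = 689.
Σwᵢxᵢ = 4·6 + 80·6 + 5·7 + 600·2 = 1739.
Σwᵢyᵢ = 4·6 + 80·2 + 5·7 + 600·5 = 3219.
x* = 1739/689 = 2.52, y* = 3219/689 = 4.67.

(2.52, 4.67)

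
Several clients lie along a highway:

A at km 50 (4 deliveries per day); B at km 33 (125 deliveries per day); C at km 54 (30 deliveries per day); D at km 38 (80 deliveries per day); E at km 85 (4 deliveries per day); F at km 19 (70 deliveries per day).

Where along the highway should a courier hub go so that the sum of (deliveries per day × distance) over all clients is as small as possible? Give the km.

For a sum of weighted absolute distances on a line, the optimum is the weighted median (not the mean). Total weight W = 313; half-weight = 156.5.
Sort by position and accumulate weight:
  km 19 (F, w=70) → cum 70
  km 33 (B, w=125) → cum 195  ≥ 156.5 → median here
  km 38 (D, w=80) → cum 275
  km 50 (A, w=4) → cum 279
  km 54 (C, w=30) → cum 309
  km 85 (E, w=4) → cum 313
Optimal location: km 33.

x = 33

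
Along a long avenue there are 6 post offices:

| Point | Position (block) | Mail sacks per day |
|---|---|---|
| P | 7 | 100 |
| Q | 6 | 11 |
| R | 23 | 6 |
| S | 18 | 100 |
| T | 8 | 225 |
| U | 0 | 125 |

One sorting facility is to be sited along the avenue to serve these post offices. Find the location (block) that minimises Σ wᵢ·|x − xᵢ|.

For a sum of weighted absolute distances on a line, the optimum is the weighted median (not the mean). Total weight W = 567; half-weight = 283.5.
Sort by position and accumulate weight:
  block 0 (U, w=125) → cum 125
  block 6 (Q, w=11) → cum 136
  block 7 (P, w=100) → cum 236
  block 8 (T, w=225) → cum 461  ≥ 283.5 → median here
  block 18 (S, w=100) → cum 561
  block 23 (R, w=6) → cum 567
Optimal location: block 8.

x = 8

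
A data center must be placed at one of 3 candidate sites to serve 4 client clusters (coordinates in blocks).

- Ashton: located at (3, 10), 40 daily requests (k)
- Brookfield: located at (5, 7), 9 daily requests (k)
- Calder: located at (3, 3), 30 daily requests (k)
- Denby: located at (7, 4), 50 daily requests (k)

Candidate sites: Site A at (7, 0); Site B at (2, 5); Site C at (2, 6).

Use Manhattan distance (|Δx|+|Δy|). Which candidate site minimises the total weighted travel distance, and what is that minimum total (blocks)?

Total weighted distance at each candidate:
  Site A (7, 0): total = 1051
  Site B (2, 5): total = 675
  Site C (2, 6): total = 706
Minimum is at Site B with total 675 blocks.

Site B, total 675 blocks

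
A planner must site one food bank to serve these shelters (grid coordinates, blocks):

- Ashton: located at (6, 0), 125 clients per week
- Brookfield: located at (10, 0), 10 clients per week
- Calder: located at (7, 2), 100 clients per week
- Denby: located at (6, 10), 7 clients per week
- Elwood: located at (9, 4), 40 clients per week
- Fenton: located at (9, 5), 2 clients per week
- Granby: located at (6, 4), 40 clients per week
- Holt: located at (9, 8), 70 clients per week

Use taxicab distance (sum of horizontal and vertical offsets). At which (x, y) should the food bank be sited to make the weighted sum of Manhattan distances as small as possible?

(7, 2)

Manhattan distance separates: Σwᵢ(|x−xᵢ|+|y−yᵢ|) = Σwᵢ|x−xᵢ| + Σwᵢ|y−yᵢ|, so x and y are optimised independently as 1-D weighted medians.
Total weight W = 394; half = 197.
x-coordinate, sorted with cumulative weight:
  x=6 (Ashton, w=125) cum 125
  x=6 (Denby, w=7) cum 132
  x=6 (Granby, w=40) cum 172
  x=7 (Calder, w=100) cum 272  ← median
  x=9 (Elwood, w=40) cum 312
  x=9 (Fenton, w=2) cum 314
  x=9 (Holt, w=70) cum 384
  x=10 (Brookfield, w=10) cum 394
⇒ x* = 7
y-coordinate, sorted with cumulative weight:
  y=0 (Ashton, w=125) cum 125
  y=0 (Brookfield, w=10) cum 135
  y=2 (Calder, w=100) cum 235  ← median
  y=4 (Elwood, w=40) cum 275
  y=4 (Granby, w=40) cum 315
  y=5 (Fenton, w=2) cum 317
  y=8 (Holt, w=70) cum 387
  y=10 (Denby, w=7) cum 394
⇒ y* = 2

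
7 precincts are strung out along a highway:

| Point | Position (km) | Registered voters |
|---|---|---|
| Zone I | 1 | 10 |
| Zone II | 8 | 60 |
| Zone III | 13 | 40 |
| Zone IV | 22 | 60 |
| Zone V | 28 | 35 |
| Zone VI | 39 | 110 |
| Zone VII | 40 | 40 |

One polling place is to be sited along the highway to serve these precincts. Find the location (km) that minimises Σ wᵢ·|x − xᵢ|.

For a sum of weighted absolute distances on a line, the optimum is the weighted median (not the mean). Total weight W = 355; half-weight = 177.5.
Sort by position and accumulate weight:
  km 1 (Zone I, w=10) → cum 10
  km 8 (Zone II, w=60) → cum 70
  km 13 (Zone III, w=40) → cum 110
  km 22 (Zone IV, w=60) → cum 170
  km 28 (Zone V, w=35) → cum 205  ≥ 177.5 → median here
  km 39 (Zone VI, w=110) → cum 315
  km 40 (Zone VII, w=40) → cum 355
Optimal location: km 28.

x = 28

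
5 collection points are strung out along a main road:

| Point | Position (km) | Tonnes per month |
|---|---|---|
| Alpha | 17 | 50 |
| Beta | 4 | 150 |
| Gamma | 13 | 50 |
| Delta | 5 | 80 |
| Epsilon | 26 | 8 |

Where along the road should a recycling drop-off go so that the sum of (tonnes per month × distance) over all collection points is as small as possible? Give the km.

For a sum of weighted absolute distances on a line, the optimum is the weighted median (not the mean). Total weight W = 338; half-weight = 169.
Sort by position and accumulate weight:
  km 4 (Beta, w=150) → cum 150
  km 5 (Delta, w=80) → cum 230  ≥ 169 → median here
  km 13 (Gamma, w=50) → cum 280
  km 17 (Alpha, w=50) → cum 330
  km 26 (Epsilon, w=8) → cum 338
Optimal location: km 5.

x = 5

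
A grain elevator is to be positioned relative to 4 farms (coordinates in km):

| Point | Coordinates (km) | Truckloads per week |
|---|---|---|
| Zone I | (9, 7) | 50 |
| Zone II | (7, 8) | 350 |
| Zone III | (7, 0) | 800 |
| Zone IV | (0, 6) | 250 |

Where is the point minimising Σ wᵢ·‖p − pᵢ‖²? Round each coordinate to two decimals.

The minimiser of Σwᵢ‖p−pᵢ‖² is the weighted centroid p* = (Σwᵢpᵢ)/(Σwᵢ).
Σwᵢ = 1450.
Σwᵢxᵢ = 50·9 + 350·7 + 800·7 + 250·0 = 8500.
Σwᵢyᵢ = 50·7 + 350·8 + 800·0 + 250·6 = 4650.
x* = 8500/1450 = 5.86, y* = 4650/1450 = 3.21.

(5.86, 3.21)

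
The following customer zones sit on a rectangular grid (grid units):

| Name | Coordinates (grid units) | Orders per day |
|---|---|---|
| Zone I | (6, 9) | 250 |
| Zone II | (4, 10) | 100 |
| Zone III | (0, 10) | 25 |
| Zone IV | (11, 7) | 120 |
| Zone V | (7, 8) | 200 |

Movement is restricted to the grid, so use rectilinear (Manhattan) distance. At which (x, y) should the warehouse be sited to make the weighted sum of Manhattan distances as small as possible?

(6, 9)

Manhattan distance separates: Σwᵢ(|x−xᵢ|+|y−yᵢ|) = Σwᵢ|x−xᵢ| + Σwᵢ|y−yᵢ|, so x and y are optimised independently as 1-D weighted medians.
Total weight W = 695; half = 347.5.
x-coordinate, sorted with cumulative weight:
  x=0 (Zone III, w=25) cum 25
  x=4 (Zone II, w=100) cum 125
  x=6 (Zone I, w=250) cum 375  ← median
  x=7 (Zone V, w=200) cum 575
  x=11 (Zone IV, w=120) cum 695
⇒ x* = 6
y-coordinate, sorted with cumulative weight:
  y=7 (Zone IV, w=120) cum 120
  y=8 (Zone V, w=200) cum 320
  y=9 (Zone I, w=250) cum 570  ← median
  y=10 (Zone II, w=100) cum 670
  y=10 (Zone III, w=25) cum 695
⇒ y* = 9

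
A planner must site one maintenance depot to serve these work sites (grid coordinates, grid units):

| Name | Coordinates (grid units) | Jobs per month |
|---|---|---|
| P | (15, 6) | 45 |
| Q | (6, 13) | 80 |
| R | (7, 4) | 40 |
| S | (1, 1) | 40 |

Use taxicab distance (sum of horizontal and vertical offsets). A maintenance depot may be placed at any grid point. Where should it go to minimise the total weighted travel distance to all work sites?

(6, 6)

Manhattan distance separates: Σwᵢ(|x−xᵢ|+|y−yᵢ|) = Σwᵢ|x−xᵢ| + Σwᵢ|y−yᵢ|, so x and y are optimised independently as 1-D weighted medians.
Total weight W = 205; half = 102.5.
x-coordinate, sorted with cumulative weight:
  x=1 (S, w=40) cum 40
  x=6 (Q, w=80) cum 120  ← median
  x=7 (R, w=40) cum 160
  x=15 (P, w=45) cum 205
⇒ x* = 6
y-coordinate, sorted with cumulative weight:
  y=1 (S, w=40) cum 40
  y=4 (R, w=40) cum 80
  y=6 (P, w=45) cum 125  ← median
  y=13 (Q, w=80) cum 205
⇒ y* = 6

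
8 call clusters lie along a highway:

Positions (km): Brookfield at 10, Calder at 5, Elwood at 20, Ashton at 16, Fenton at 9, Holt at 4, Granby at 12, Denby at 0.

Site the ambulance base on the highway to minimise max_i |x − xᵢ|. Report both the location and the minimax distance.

The 1-center on a line is the midpoint of the two extreme points: leftmost at 0, rightmost at 20.
Optimal location = (0 + 20)/2 = 10; maximum distance = (20 − 0)/2 = 10.

location 10, max distance 10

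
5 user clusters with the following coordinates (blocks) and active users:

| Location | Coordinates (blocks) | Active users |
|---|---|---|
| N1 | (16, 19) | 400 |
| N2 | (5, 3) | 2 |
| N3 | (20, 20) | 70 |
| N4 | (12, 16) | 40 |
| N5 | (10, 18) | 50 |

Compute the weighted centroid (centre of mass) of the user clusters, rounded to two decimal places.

The minimiser of Σwᵢ‖p−pᵢ‖² is the weighted centroid p* = (Σwᵢpᵢ)/(Σwᵢ).
Σwᵢ = 562.
Σwᵢxᵢ = 400·16 + 2·5 + 70·20 + 40·12 + 50·10 = 8790.
Σwᵢyᵢ = 400·19 + 2·3 + 70·20 + 40·16 + 50·18 = 10546.
x* = 8790/562 = 15.64, y* = 10546/562 = 18.77.

(15.64, 18.77)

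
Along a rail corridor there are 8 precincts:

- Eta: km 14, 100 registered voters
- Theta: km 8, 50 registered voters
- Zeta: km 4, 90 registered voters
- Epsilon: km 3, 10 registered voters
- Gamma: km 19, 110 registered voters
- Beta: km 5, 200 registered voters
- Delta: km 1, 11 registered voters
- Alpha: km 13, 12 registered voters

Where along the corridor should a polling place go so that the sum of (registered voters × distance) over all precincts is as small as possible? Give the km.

x = 5

For a sum of weighted absolute distances on a line, the optimum is the weighted median (not the mean). Total weight W = 583; half-weight = 291.5.
Sort by position and accumulate weight:
  km 1 (Delta, w=11) → cum 11
  km 3 (Epsilon, w=10) → cum 21
  km 4 (Zeta, w=90) → cum 111
  km 5 (Beta, w=200) → cum 311  ≥ 291.5 → median here
  km 8 (Theta, w=50) → cum 361
  km 13 (Alpha, w=12) → cum 373
  km 14 (Eta, w=100) → cum 473
  km 19 (Gamma, w=110) → cum 583
Optimal location: km 5.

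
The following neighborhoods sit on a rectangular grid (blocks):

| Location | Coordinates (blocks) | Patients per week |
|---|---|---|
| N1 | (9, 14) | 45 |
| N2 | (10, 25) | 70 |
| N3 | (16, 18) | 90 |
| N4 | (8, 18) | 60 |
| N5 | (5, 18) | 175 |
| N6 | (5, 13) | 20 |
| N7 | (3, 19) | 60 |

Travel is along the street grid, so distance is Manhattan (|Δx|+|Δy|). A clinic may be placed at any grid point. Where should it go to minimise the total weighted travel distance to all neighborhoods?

Manhattan distance separates: Σwᵢ(|x−xᵢ|+|y−yᵢ|) = Σwᵢ|x−xᵢ| + Σwᵢ|y−yᵢ|, so x and y are optimised independently as 1-D weighted medians.
Total weight W = 520; half = 260.
x-coordinate, sorted with cumulative weight:
  x=3 (N7, w=60) cum 60
  x=5 (N5, w=175) cum 235
  x=5 (N6, w=20) cum 255
  x=8 (N4, w=60) cum 315  ← median
  x=9 (N1, w=45) cum 360
  x=10 (N2, w=70) cum 430
  x=16 (N3, w=90) cum 520
⇒ x* = 8
y-coordinate, sorted with cumulative weight:
  y=13 (N6, w=20) cum 20
  y=14 (N1, w=45) cum 65
  y=18 (N3, w=90) cum 155
  y=18 (N4, w=60) cum 215
  y=18 (N5, w=175) cum 390  ← median
  y=19 (N7, w=60) cum 450
  y=25 (N2, w=70) cum 520
⇒ y* = 18

(8, 18)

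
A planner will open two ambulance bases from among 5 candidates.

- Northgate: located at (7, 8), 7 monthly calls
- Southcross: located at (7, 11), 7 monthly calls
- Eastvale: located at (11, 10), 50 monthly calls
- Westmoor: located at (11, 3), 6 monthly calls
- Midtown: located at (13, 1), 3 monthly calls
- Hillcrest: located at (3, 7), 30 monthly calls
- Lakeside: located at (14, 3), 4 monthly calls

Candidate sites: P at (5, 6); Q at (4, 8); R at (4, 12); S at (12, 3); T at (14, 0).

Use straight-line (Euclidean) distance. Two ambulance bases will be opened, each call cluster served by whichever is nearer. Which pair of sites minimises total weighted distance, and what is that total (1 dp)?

Evaluate every pair (each demand assigned to the nearer of the two):
  {Q, S}: total = 467.4
  {Q, T}: total = 498.8
  {P, S}: total = 498.8
  {P, T}: total = 526.8
  {P, Q}: total = 559.0
  {P, R}: total = 576.1
  {Q, R}: total = 580.1
  {R, S}: total = 584.4
  {R, T}: total = 615.8
  {S, T}: total = 782.8
Best pair: {Q, S} with total 467.4.

{Q, S}, total 467.4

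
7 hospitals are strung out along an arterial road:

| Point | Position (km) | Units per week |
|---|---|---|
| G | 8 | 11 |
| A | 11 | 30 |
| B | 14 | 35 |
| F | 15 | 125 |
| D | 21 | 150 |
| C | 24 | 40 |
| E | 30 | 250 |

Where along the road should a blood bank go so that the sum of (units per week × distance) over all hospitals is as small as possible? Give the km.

x = 21

For a sum of weighted absolute distances on a line, the optimum is the weighted median (not the mean). Total weight W = 641; half-weight = 320.5.
Sort by position and accumulate weight:
  km 8 (G, w=11) → cum 11
  km 11 (A, w=30) → cum 41
  km 14 (B, w=35) → cum 76
  km 15 (F, w=125) → cum 201
  km 21 (D, w=150) → cum 351  ≥ 320.5 → median here
  km 24 (C, w=40) → cum 391
  km 30 (E, w=250) → cum 641
Optimal location: km 21.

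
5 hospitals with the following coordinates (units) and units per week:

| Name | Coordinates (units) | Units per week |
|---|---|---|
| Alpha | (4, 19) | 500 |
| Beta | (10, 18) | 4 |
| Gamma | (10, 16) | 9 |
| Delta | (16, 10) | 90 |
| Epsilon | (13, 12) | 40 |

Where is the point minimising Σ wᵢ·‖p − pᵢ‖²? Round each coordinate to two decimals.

The minimiser of Σwᵢ‖p−pᵢ‖² is the weighted centroid p* = (Σwᵢpᵢ)/(Σwᵢ).
Σwᵢ = 643.
Σwᵢxᵢ = 500·4 + 4·10 + 9·10 + 90·16 + 40·13 = 4090.
Σwᵢyᵢ = 500·19 + 4·18 + 9·16 + 90·10 + 40·12 = 11096.
x* = 4090/643 = 6.36, y* = 11096/643 = 17.26.

(6.36, 17.26)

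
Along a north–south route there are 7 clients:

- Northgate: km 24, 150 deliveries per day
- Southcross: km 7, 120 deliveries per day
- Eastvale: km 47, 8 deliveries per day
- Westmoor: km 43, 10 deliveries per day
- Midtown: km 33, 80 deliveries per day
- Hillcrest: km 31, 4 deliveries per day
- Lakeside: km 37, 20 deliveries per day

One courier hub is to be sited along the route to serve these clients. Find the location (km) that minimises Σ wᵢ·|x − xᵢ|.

For a sum of weighted absolute distances on a line, the optimum is the weighted median (not the mean). Total weight W = 392; half-weight = 196.
Sort by position and accumulate weight:
  km 7 (Southcross, w=120) → cum 120
  km 24 (Northgate, w=150) → cum 270  ≥ 196 → median here
  km 31 (Hillcrest, w=4) → cum 274
  km 33 (Midtown, w=80) → cum 354
  km 37 (Lakeside, w=20) → cum 374
  km 43 (Westmoor, w=10) → cum 384
  km 47 (Eastvale, w=8) → cum 392
Optimal location: km 24.

x = 24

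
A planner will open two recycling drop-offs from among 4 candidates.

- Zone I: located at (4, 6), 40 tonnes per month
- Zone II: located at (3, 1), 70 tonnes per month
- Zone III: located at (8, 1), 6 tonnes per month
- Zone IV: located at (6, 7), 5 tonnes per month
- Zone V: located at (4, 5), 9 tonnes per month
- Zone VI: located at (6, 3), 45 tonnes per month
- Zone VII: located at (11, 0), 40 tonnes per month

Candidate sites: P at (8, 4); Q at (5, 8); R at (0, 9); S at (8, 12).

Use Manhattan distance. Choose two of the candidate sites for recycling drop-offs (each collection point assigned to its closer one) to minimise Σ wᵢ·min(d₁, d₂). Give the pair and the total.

{P, Q}, total 1159

Evaluate every pair (each demand assigned to the nearer of the two):
  {P, Q}: total = 1159
  {P, R}: total = 1303
  {P, S}: total = 1303
  {Q, R}: total = 1686
  {Q, S}: total = 1686
  {R, S}: total = 2318
Best pair: {P, Q} with total 1159.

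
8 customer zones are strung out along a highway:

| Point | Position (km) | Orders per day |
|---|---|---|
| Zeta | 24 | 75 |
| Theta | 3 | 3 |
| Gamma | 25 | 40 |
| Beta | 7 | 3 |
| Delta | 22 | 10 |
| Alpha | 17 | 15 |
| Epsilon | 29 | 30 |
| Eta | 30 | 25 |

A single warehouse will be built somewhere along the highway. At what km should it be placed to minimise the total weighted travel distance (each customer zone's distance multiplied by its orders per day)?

x = 24

For a sum of weighted absolute distances on a line, the optimum is the weighted median (not the mean). Total weight W = 201; half-weight = 100.5.
Sort by position and accumulate weight:
  km 3 (Theta, w=3) → cum 3
  km 7 (Beta, w=3) → cum 6
  km 17 (Alpha, w=15) → cum 21
  km 22 (Delta, w=10) → cum 31
  km 24 (Zeta, w=75) → cum 106  ≥ 100.5 → median here
  km 25 (Gamma, w=40) → cum 146
  km 29 (Epsilon, w=30) → cum 176
  km 30 (Eta, w=25) → cum 201
Optimal location: km 24.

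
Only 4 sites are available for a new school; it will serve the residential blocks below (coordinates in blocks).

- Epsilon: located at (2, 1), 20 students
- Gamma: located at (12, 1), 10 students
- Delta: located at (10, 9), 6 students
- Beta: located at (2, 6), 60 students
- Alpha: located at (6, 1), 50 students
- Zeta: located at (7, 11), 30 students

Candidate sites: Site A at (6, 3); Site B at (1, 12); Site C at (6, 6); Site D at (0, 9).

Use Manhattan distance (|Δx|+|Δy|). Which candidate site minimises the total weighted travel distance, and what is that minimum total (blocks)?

Site C, total 1002 blocks

Total weighted distance at each candidate:
  Site A (6, 3): total = 1050
  Site B (1, 12): total = 1962
  Site C (6, 6): total = 1002
  Site D (0, 9): total = 1730
Minimum is at Site C with total 1002 blocks.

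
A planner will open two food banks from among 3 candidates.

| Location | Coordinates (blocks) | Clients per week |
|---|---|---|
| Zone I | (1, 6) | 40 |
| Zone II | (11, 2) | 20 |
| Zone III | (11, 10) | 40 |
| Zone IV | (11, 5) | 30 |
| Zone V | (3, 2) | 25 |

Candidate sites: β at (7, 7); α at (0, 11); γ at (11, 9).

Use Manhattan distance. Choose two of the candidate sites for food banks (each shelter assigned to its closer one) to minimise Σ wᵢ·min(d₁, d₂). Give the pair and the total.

Evaluate every pair (each demand assigned to the nearer of the two):
  {β, γ}: total = 805
  {α, γ}: total = 840
  {β, α}: total = 1105
Best pair: {β, γ} with total 805.

{β, γ}, total 805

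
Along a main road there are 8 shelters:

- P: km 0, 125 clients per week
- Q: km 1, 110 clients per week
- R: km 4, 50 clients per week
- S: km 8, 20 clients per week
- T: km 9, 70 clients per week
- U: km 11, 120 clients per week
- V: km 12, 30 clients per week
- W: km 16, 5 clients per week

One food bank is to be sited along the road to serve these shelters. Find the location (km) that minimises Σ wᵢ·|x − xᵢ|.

x = 4

For a sum of weighted absolute distances on a line, the optimum is the weighted median (not the mean). Total weight W = 530; half-weight = 265.
Sort by position and accumulate weight:
  km 0 (P, w=125) → cum 125
  km 1 (Q, w=110) → cum 235
  km 4 (R, w=50) → cum 285  ≥ 265 → median here
  km 8 (S, w=20) → cum 305
  km 9 (T, w=70) → cum 375
  km 11 (U, w=120) → cum 495
  km 12 (V, w=30) → cum 525
  km 16 (W, w=5) → cum 530
Optimal location: km 4.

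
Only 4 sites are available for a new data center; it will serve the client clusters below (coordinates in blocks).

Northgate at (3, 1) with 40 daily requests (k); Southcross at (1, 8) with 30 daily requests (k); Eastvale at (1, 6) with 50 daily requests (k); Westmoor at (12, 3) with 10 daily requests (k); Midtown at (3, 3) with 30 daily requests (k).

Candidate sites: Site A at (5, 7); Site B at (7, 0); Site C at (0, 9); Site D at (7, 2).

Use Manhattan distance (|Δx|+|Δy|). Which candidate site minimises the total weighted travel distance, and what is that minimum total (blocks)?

Total weighted distance at each candidate:
  Site A (5, 7): total = 1010
  Site B (7, 0): total = 1510
  Site C (0, 9): total = 1150
  Site D (7, 2): total = 1270
Minimum is at Site A with total 1010 blocks.

Site A, total 1010 blocks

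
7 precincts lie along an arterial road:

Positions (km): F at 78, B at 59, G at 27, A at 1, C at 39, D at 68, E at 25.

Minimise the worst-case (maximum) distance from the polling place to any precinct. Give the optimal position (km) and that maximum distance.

location 39.5, max distance 38.5

The 1-center on a line is the midpoint of the two extreme points: leftmost at 1, rightmost at 78.
Optimal location = (1 + 78)/2 = 39.5; maximum distance = (78 − 1)/2 = 38.5.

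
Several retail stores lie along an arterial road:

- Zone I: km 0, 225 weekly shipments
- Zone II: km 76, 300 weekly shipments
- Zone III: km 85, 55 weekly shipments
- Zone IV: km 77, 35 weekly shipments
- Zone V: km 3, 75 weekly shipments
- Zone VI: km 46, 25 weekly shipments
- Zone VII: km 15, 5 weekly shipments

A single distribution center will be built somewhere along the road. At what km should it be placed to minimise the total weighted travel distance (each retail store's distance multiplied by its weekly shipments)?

For a sum of weighted absolute distances on a line, the optimum is the weighted median (not the mean). Total weight W = 720; half-weight = 360.
Sort by position and accumulate weight:
  km 0 (Zone I, w=225) → cum 225
  km 3 (Zone V, w=75) → cum 300
  km 15 (Zone VII, w=5) → cum 305
  km 46 (Zone VI, w=25) → cum 330
  km 76 (Zone II, w=300) → cum 630  ≥ 360 → median here
  km 77 (Zone IV, w=35) → cum 665
  km 85 (Zone III, w=55) → cum 720
Optimal location: km 76.

x = 76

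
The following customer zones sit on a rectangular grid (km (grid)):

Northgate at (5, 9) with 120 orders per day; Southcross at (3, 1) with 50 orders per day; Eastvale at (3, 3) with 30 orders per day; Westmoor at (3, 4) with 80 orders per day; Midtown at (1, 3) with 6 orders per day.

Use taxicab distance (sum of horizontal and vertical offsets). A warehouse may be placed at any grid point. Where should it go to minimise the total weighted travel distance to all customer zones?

(3, 4)

Manhattan distance separates: Σwᵢ(|x−xᵢ|+|y−yᵢ|) = Σwᵢ|x−xᵢ| + Σwᵢ|y−yᵢ|, so x and y are optimised independently as 1-D weighted medians.
Total weight W = 286; half = 143.
x-coordinate, sorted with cumulative weight:
  x=1 (Midtown, w=6) cum 6
  x=3 (Southcross, w=50) cum 56
  x=3 (Eastvale, w=30) cum 86
  x=3 (Westmoor, w=80) cum 166  ← median
  x=5 (Northgate, w=120) cum 286
⇒ x* = 3
y-coordinate, sorted with cumulative weight:
  y=1 (Southcross, w=50) cum 50
  y=3 (Eastvale, w=30) cum 80
  y=3 (Midtown, w=6) cum 86
  y=4 (Westmoor, w=80) cum 166  ← median
  y=9 (Northgate, w=120) cum 286
⇒ y* = 4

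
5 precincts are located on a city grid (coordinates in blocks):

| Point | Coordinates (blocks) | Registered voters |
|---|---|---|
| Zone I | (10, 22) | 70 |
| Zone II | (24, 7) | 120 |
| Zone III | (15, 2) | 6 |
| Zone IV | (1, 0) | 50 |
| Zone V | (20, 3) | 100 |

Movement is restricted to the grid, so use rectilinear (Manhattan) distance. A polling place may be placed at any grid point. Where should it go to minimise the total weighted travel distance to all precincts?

Manhattan distance separates: Σwᵢ(|x−xᵢ|+|y−yᵢ|) = Σwᵢ|x−xᵢ| + Σwᵢ|y−yᵢ|, so x and y are optimised independently as 1-D weighted medians.
Total weight W = 346; half = 173.
x-coordinate, sorted with cumulative weight:
  x=1 (Zone IV, w=50) cum 50
  x=10 (Zone I, w=70) cum 120
  x=15 (Zone III, w=6) cum 126
  x=20 (Zone V, w=100) cum 226  ← median
  x=24 (Zone II, w=120) cum 346
⇒ x* = 20
y-coordinate, sorted with cumulative weight:
  y=0 (Zone IV, w=50) cum 50
  y=2 (Zone III, w=6) cum 56
  y=3 (Zone V, w=100) cum 156
  y=7 (Zone II, w=120) cum 276  ← median
  y=22 (Zone I, w=70) cum 346
⇒ y* = 7

(20, 7)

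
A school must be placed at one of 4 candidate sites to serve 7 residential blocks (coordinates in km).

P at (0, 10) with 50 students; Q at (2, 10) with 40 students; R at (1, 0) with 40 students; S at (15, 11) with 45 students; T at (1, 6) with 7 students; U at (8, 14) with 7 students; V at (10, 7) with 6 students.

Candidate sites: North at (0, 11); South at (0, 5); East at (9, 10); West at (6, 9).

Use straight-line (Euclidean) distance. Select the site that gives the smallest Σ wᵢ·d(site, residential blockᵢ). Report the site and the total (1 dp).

Total weighted distance at each candidate:
  North (0, 11): total = 1416.4
  South (0, 5): total = 1551.7
  East (9, 10): total = 1626.4
  West (6, 9): total = 1401.1
Minimum is at West with total 1401.1 km.

West, total 1401.1 km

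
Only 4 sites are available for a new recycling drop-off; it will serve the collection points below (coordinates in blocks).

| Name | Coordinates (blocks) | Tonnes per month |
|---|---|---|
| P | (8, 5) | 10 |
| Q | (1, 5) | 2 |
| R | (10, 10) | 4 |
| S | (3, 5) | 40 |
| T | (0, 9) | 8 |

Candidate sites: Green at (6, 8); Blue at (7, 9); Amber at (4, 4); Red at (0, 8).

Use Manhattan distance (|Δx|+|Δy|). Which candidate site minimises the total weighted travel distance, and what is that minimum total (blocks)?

Total weighted distance at each candidate:
  Green (6, 8): total = 386
  Blue (7, 9): total = 462
  Amber (4, 4): total = 258
  Red (0, 8): total = 414
Minimum is at Amber with total 258 blocks.

Amber, total 258 blocks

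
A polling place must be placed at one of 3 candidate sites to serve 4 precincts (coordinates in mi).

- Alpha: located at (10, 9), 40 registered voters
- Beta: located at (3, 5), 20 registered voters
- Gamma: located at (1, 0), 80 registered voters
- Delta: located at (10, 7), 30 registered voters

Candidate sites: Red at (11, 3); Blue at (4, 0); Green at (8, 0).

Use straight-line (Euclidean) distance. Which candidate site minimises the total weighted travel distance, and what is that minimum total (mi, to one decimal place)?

Blue, total 1051.2 mi

Total weighted distance at each candidate:
  Red (11, 3): total = 1367.2
  Blue (4, 0): total = 1051.2
  Green (8, 0): total = 1288.6
Minimum is at Blue with total 1051.2 mi.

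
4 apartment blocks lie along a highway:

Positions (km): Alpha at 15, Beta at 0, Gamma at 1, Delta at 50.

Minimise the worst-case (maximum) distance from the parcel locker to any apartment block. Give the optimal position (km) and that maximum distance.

location 25, max distance 25

The 1-center on a line is the midpoint of the two extreme points: leftmost at 0, rightmost at 50.
Optimal location = (0 + 50)/2 = 25; maximum distance = (50 − 0)/2 = 25.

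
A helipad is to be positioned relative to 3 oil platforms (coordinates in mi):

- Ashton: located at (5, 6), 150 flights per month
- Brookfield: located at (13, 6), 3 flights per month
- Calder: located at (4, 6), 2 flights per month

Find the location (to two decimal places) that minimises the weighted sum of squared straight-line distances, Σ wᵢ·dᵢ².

(5.14, 6.00)

The minimiser of Σwᵢ‖p−pᵢ‖² is the weighted centroid p* = (Σwᵢpᵢ)/(Σwᵢ).
Σwᵢ = 155.
Σwᵢxᵢ = 150·5 + 3·13 + 2·4 = 797.
Σwᵢyᵢ = 150·6 + 3·6 + 2·6 = 930.
x* = 797/155 = 5.14, y* = 930/155 = 6.00.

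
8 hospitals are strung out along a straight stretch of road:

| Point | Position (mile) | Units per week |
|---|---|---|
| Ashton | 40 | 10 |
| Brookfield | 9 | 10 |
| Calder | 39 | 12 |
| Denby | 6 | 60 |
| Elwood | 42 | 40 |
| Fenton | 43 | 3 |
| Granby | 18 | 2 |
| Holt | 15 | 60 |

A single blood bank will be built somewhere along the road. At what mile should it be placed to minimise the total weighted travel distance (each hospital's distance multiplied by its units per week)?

x = 15

For a sum of weighted absolute distances on a line, the optimum is the weighted median (not the mean). Total weight W = 197; half-weight = 98.5.
Sort by position and accumulate weight:
  mile 6 (Denby, w=60) → cum 60
  mile 9 (Brookfield, w=10) → cum 70
  mile 15 (Holt, w=60) → cum 130  ≥ 98.5 → median here
  mile 18 (Granby, w=2) → cum 132
  mile 39 (Calder, w=12) → cum 144
  mile 40 (Ashton, w=10) → cum 154
  mile 42 (Elwood, w=40) → cum 194
  mile 43 (Fenton, w=3) → cum 197
Optimal location: mile 15.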